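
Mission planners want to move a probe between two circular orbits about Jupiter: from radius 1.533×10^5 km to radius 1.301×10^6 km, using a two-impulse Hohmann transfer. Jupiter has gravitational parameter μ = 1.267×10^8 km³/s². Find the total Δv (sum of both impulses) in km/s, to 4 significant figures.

Semi-major axis of the transfer orbit: a_t = (1.533×10^5 + 1.301×10^6)/2 = 7.2715×10^5 km.
At r₁ the circular-orbit speed is v₁ = √(μ/r₁) = 28.7486 km/s.
Transfer-orbit speed at r₁ (vis-viva equation): v_p = √[μ(2/r₁ − 1/a_t)] = 38.4542 km/s.
First burn Δv₁ = |v_p − v₁| = 9.706 km/s.
At r₂, v₂ = √(μ/r₂) = 9.868 km/s.
Transfer-orbit speed at r₂: v_a = √[μ(2/r₂ − 1/a_t)] = 4.531 km/s.
Second burn Δv₂ = |v₂ − v_a| = 5.337 km/s.
Δv = Δv₁ + Δv₂ = 9.706 + 5.337 = 15.04 km/s.

Δv = 15.04 km/s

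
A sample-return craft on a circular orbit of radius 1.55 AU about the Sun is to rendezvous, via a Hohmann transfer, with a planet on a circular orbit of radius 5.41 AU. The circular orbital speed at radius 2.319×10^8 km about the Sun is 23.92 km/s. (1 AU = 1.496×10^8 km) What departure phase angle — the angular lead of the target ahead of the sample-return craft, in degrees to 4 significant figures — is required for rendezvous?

From the circular-orbit relation v² = μ/r at r = 2.319×10^8 km: μ = v²r = (23.92)² × 2.319×10^8 = 1.32685×10^11 km³/s².
In km: r₁ = 1.55 × 1.496×10^8 = 2.3188×10^8 km; r₂ = 5.41 × 1.496×10^8 = 8.09336×10^8 km.
Transfer-ellipse semi-major axis a_t = (r₁ + r₂)/2 = (2.3188×10^8 + 8.09336×10^8)/2 = 5.20608×10^8 km.
Transfer time t = π√(a_t³/μ) = 1.0245×10^8 s.
The target's mean motion on its circular orbit is ω₂ = √(μ/r₂³) = 1.5820×10^-8 rad/s.
Angle swept by the target during transfer: ω₂·t = 1.6208 rad = 92.86°.
The sample-return craft traverses 180° on the transfer ellipse, so the target must lead by 180° − 92.86° = 87.14°.

φ = 87.14°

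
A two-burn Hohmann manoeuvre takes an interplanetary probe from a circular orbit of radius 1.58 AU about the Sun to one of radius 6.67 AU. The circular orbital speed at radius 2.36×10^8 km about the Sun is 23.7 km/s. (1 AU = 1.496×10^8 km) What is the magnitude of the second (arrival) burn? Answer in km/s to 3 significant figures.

From the circular-orbit relation v² = μ/r at r = 2.36×10^8 km: μ = v²r = (23.7)² × 2.36×10^8 = 1.32559×10^11 km³/s².
In km: r₁ = 1.58 × 1.496×10^8 = 2.36368×10^8 km; r₂ = 6.67 × 1.496×10^8 = 9.97832×10^8 km.
Transfer-ellipse semi-major axis a_t = (r₁ + r₂)/2 = (2.36368×10^8 + 9.97832×10^8)/2 = 6.171×10^8 km.
On the circular orbit at r = 9.97832×10^8 km, v_c = √(μ/r) = 11.526 km/s.
Transfer-orbit speed at the same r (vis-viva, a = a_t): v_t = √[μ(2/r − 1/a_t)] = 7.1333 km/s.
Δv₂ = |v_t − v_c| = |7.1333 − 11.526| = 4.393 km/s.

Δv₂ = 4.39 km/s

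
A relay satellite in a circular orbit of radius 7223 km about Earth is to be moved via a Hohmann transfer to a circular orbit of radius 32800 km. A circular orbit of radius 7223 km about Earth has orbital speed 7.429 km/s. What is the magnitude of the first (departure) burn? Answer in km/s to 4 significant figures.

From the circular-orbit relation v² = μ/r at r = 7223 km: μ = v²r = (7.429)² × 7223 = 3.98638×10^5 km³/s².
Semi-major axis of the transfer orbit: a_t = (7223 + 32800)/2 = 20011.5 km.
Circular speed at r = 7223 km: v_c = √(μ/r) = 7.429 km/s.
Transfer-orbit speed at the same r (vis-viva, a = a_t): v_t = √[μ(2/r − 1/a_t)] = 9.511 km/s.
Δv₁ = |v_t − v_c| = |9.511 − 7.429| = 2.082 km/s.

Δv₁ = 2.082 km/s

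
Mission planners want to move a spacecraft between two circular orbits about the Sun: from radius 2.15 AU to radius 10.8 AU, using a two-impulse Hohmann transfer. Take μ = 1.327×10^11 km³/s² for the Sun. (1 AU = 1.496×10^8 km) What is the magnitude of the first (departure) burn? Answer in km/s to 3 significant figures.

Δv₁ = 5.92 km/s

In km: r₁ = 2.15 × 1.496×10^8 = 3.2164×10^8 km; r₂ = 10.8 × 1.496×10^8 = 1.61568×10^9 km.
Transfer-ellipse semi-major axis a_t = (r₁ + r₂)/2 = (3.2164×10^8 + 1.61568×10^9)/2 = 9.6866×10^8 km.
Circular speed at r = 3.2164×10^8 km: v_c = √(μ/r) = 20.312 km/s.
Vis-viva on the transfer ellipse at r = 3.2164×10^8 km gives v_t = √[μ(2/r − 1/a_t)] = 26.233 km/s.
Δv₁ = |v_t − v_c| = |26.233 − 20.312| = 5.921 km/s.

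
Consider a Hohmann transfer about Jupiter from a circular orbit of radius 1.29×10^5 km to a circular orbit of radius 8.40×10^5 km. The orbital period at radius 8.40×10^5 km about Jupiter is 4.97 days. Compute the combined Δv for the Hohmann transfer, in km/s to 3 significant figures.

From Kepler's third law T² = 4π²r³/μ at r = 8.40×10^5 km, T = 4.97 days = 4.97 × 86400 s = 4.29408×10^5 s: μ = 4π²r³/T² = 1.26899×10^8 km³/s².
Transfer-ellipse semi-major axis a_t = (r₁ + r₂)/2 = (1.290×10^5 + 8.400×10^5)/2 = 4.845×10^5 km.
At r₁ the circular-orbit speed is v₁ = √(μ/r₁) = 31.364 km/s.
Transfer-orbit speed at r₁ (vis-viva equation): v_p = √[μ(2/r₁ − 1/a_t)] = 41.298 km/s.
First burn Δv₁ = |v_p − v₁| = 9.934 km/s.
At r₂, v₂ = √(μ/r₂) = 12.291 km/s.
Transfer-orbit speed at r₂: v_a = √[μ(2/r₂ − 1/a_t)] = 6.3422 km/s.
Second burn Δv₂ = |v₂ − v_a| = 5.949 km/s.
Δv = Δv₁ + Δv₂ = 9.934 + 5.949 = 15.88 km/s.

Δv = 15.9 km/s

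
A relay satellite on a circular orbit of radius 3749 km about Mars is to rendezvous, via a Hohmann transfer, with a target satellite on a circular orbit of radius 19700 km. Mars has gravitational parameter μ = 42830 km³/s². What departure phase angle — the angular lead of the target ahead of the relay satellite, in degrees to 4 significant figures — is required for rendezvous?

Semi-major axis of the transfer orbit: a_t = (3749 + 19700)/2 = 11724.5 km.
Transfer time t = π√(a_t³/μ) = 19270 s.
The target's mean motion on its circular orbit is ω₂ = √(μ/r₂³) = 7.485×10^-5 rad/s.
Angle swept by the target during transfer: ω₂·t = 1.4424 rad = 82.64°.
The relay satellite traverses 180° on the transfer ellipse, so the target must lead by 180° − 82.64° = 97.36°.

φ = 97.36°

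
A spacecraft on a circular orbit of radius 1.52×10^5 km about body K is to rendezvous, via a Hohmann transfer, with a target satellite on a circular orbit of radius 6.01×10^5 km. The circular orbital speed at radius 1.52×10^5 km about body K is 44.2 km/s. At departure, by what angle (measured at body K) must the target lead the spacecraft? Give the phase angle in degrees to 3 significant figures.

From the circular-orbit relation v² = μ/r at r = 1.52×10^5 km: μ = v²r = (44.2)² × 1.52×10^5 = 2.96953×10^8 km³/s².
Transfer-ellipse semi-major axis a_t = (r₁ + r₂)/2 = (1.520×10^5 + 6.010×10^5)/2 = 3.765×10^5 km.
The half-period of the transfer ellipse is t = π√(a_t³/μ) = 42116.60 s.
Target angular speed ω₂ = √(μ/r₂³) = 3.698557×10^-5 rad/s.
Angle swept by the target during transfer: ω₂·t = 1.5577065 rad = 89.25001°.
The spacecraft traverses 180° on the transfer ellipse, so the target must lead by 180° − 89.25001° = 90.7°.

φ = 90.7°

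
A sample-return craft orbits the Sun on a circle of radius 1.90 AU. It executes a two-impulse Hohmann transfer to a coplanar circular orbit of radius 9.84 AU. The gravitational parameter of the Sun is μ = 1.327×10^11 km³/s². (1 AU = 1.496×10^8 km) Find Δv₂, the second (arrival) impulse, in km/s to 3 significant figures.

Δv₂ = 4.09 km/s

In km: r₁ = 1.90 × 1.496×10^8 = 2.8424×10^8 km; r₂ = 9.84 × 1.496×10^8 = 1.472064×10^9 km.
Semi-major axis of the transfer orbit: a_t = (2.8424×10^8 + 1.472064×10^9)/2 = 8.78152×10^8 km.
On the circular orbit at r = 1.472064×10^9 km, v_c = √(μ/r) = 9.495 km/s.
Vis-viva on the transfer ellipse at r = 1.472064×10^9 km gives v_t = √[μ(2/r − 1/a_t)] = 5.402 km/s.
Δv₂ = |v_t − v_c| = |5.402 − 9.495| = 4.093 km/s.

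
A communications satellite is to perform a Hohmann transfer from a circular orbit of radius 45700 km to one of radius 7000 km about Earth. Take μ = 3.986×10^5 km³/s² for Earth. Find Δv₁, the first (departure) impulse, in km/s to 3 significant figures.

Δv₁ = 1.43 km/s

Semi-major axis of the transfer orbit: a_t = (45700 + 7000)/2 = 26350 km.
Circular speed at r = 45700 km: v_c = √(μ/r) = 2.953 km/s.
Vis-viva on the transfer ellipse at r = 45700 km gives v_t = √[μ(2/r − 1/a_t)] = 1.522 km/s.
Δv₁ = |v_t − v_c| = |1.522 − 2.953| = 1.431 km/s.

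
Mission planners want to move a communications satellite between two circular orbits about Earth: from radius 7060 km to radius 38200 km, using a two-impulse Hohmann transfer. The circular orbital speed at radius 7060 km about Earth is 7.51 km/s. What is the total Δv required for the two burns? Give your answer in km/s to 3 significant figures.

From the circular-orbit relation v² = μ/r at r = 7060 km: μ = v²r = (7.51)² × 7060 = 3.98185×10^5 km³/s².
The Hohmann ellipse has a_t = (r₁ + r₂)/2 = 22630 km.
Circular speed at r₁: v₁ = √(μ/r₁) = √(3.98185×10^5/7060) = 7.5100 km/s.
On the transfer ellipse at r₁, vis-viva gives v_p = √[μ(2/r₁ − 1/a_t)] = 9.7573 km/s.
First burn Δv₁ = |v_p − v₁| = 2.2473 km/s.
Circular speed at r₂: v₂ = √(μ/r₂) = 3.2286 km/s.
Transfer-orbit speed at r₂: v_a = √[μ(2/r₂ − 1/a_t)] = 1.8033 km/s.
Second burn Δv₂ = |v₂ − v_a| = 1.4253 km/s.
Total Δv = Δv₁ + Δv₂ = 3.673 km/s.

Δv = 3.67 km/s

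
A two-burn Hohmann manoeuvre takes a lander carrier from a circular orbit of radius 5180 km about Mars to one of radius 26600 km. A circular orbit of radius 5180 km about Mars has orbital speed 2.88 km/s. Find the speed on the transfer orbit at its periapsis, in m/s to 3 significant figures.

v = 3730 m/s

From the circular-orbit relation v² = μ/r at r = 5180 km: μ = v²r = (2.88)² × 5180 = 42965.0 km³/s².
The Hohmann ellipse has a_t = (r₁ + r₂)/2 = 15890 km.
The periapsis of the transfer ellipse is at r = 5180 km.
From the vis-viva equation, v = √[μ(2/r − 1/a_t)] = 3.726 km/s.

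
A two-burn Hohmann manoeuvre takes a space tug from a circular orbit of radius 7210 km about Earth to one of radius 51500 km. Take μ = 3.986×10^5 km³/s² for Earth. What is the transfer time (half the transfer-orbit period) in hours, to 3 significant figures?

Transfer-ellipse semi-major axis a_t = (r₁ + r₂)/2 = (7210 + 51500)/2 = 29355 km.
By Kepler's third law the transfer-orbit period is T = 2π√(a_t³/μ), so t = T/2 = 25030 s.
Converting: 25030 s ÷ 3600 s/hour = 6.95 hours.

t = 6.95 hours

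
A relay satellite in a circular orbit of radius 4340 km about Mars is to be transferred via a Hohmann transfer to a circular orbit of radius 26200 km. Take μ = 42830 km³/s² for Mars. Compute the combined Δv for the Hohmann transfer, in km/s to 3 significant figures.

Δv = 1.57 km/s

The Hohmann ellipse has a_t = (r₁ + r₂)/2 = 15270 km.
Circular speed at r₁: v₁ = √(μ/r₁) = √(42830/4340) = 3.1414 km/s.
Transfer-orbit speed at r₁ (vis-viva): v_p = √[μ(2/r₁ − 1/a_t)] = 4.1149 km/s.
First burn Δv₁ = |v_p − v₁| = 0.9735 km/s.
Circular speed at r₂: v₂ = √(μ/r₂) = 1.27857 km/s.
Transfer-orbit speed at r₂: v_a = √[μ(2/r₂ − 1/a_t)] = 0.681630 km/s.
Second burn Δv₂ = |v₂ − v_a| = 0.5969 km/s.
Total Δv = Δv₁ + Δv₂ = 1.570 km/s.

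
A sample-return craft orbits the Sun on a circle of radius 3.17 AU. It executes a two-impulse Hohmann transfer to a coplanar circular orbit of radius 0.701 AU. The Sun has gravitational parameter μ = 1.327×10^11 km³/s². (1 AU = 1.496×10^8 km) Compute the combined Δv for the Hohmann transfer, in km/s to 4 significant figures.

Δv = 16.61 km/s

In km: r₁ = 3.17 × 1.496×10^8 = 4.74232×10^8 km; r₂ = 0.701 × 1.496×10^8 = 1.048696×10^8 km.
The Hohmann ellipse has a_t = (r₁ + r₂)/2 = 2.895508×10^8 km.
At r₁ the circular-orbit speed is v₁ = √(μ/r₁) = 16.728 km/s.
On the transfer ellipse at r₁, v² = μ(2/r − 1/a) gives v_a = √[μ(2/r₁ − 1/a_t)] = 10.067 km/s.
First burn Δv₁ = |v_a − v₁| = 6.661 km/s.
At r₂, v₂ = √(μ/r₂) = 35.572 km/s.
Transfer-orbit speed at r₂: v_p = √[μ(2/r₂ − 1/a_t)] = 45.524 km/s.
Second burn Δv₂ = |v₂ − v_p| = 9.952 km/s.
Δv = Δv₁ + Δv₂ = 6.661 + 9.952 = 16.61 km/s.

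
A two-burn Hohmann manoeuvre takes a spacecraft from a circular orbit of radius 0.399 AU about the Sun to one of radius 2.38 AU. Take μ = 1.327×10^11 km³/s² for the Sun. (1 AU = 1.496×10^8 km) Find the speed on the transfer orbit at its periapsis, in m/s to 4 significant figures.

In km: r₁ = 0.399 × 1.496×10^8 = 5.96904×10^7 km; r₂ = 2.38 × 1.496×10^8 = 3.56048×10^8 km.
The Hohmann ellipse has a_t = (r₁ + r₂)/2 = 2.078692×10^8 km.
The periapsis of the transfer ellipse is at r = 5.96904×10^7 km.
From the vis-viva equation, v = √[μ(2/r − 1/a_t)] = 61.71 km/s.

v = 61710 m/s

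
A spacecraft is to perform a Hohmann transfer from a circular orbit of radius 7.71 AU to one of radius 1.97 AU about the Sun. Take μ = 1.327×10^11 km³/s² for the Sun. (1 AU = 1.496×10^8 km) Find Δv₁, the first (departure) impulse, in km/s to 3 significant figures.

In km: r₁ = 7.71 × 1.496×10^8 = 1.153416×10^9 km; r₂ = 1.97 × 1.496×10^8 = 2.94712×10^8 km.
Transfer-ellipse semi-major axis a_t = (r₁ + r₂)/2 = (1.153416×10^9 + 2.94712×10^8)/2 = 7.24064×10^8 km.
Circular speed at r = 1.153416×10^9 km: v_c = √(μ/r) = 10.726 km/s.
Vis-viva on the transfer ellipse at r = 1.153416×10^9 km gives v_t = √[μ(2/r − 1/a_t)] = 6.8431 km/s.
Δv₁ = |v_t − v_c| = |6.8431 − 10.726| = 3.883 km/s.

Δv₁ = 3.88 km/s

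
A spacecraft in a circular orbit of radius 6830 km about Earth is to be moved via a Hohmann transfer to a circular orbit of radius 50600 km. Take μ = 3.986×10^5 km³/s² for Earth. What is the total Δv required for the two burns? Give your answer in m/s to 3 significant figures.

Δv = 3940 m/s

The Hohmann ellipse has a_t = (r₁ + r₂)/2 = 28715 km.
At r₁ the circular-orbit speed is v₁ = √(μ/r₁) = 7.639383 km/s.
Transfer-orbit speed at r₁ (v² = μ(2/r − 1/a)): v_p = √[μ(2/r₁ − 1/a_t)] = 10.14096 km/s.
First burn Δv₁ = |v_p − v₁| = 2.50158 km/s.
At r₂, v₂ = √(μ/r₂) = 2.80668 km/s.
Transfer-orbit speed at r₂: v_a = √[μ(2/r₂ − 1/a_t)] = 1.36883 km/s.
Second burn Δv₂ = |v₂ − v_a| = 1.43785 km/s.
Total Δv = Δv₁ + Δv₂ = 3.939 km/s.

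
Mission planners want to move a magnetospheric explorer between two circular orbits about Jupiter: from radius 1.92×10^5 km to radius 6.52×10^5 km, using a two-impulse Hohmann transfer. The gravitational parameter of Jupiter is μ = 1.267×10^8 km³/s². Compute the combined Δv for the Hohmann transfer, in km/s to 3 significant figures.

Δv = 10.8 km/s

Semi-major axis of the transfer orbit: a_t = (1.920×10^5 + 6.520×10^5)/2 = 4.220×10^5 km.
Circular speed at r₁: v₁ = √(μ/r₁) = √(1.267×10^8/1.920×10^5) = 25.688 km/s.
Transfer-orbit speed at r₁ (vis-viva equation): v_p = √[μ(2/r₁ − 1/a_t)] = 31.930 km/s.
First burn Δv₁ = |v_p − v₁| = 6.242 km/s.
Circular speed at r₂: v₂ = √(μ/r₂) = 13.94 km/s.
Transfer-orbit speed at r₂: v_a = √[μ(2/r₂ − 1/a_t)] = 9.403 km/s.
Second burn Δv₂ = |v₂ − v_a| = 4.537 km/s.
Δv = Δv₁ + Δv₂ = 6.242 + 4.537 = 10.78 km/s.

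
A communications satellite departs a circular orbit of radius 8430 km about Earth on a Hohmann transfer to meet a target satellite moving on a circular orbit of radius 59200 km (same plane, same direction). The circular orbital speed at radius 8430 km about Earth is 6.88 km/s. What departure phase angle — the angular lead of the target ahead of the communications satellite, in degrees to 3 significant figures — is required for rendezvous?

φ = 102°

From the circular-orbit relation v² = μ/r at r = 8430 km: μ = v²r = (6.88)² × 8430 = 3.99029×10^5 km³/s².
The Hohmann ellipse has a_t = (r₁ + r₂)/2 = 33815 km.
Transfer time t = π√(a_t³/μ) = 30925 s.
Target angular speed ω₂ = √(μ/r₂³) = 4.3855×10^-5 rad/s.
Angle swept by the target during transfer: ω₂·t = 1.35622 rad = 77.71°.
The communications satellite traverses 180° on the transfer ellipse, so the target must lead by 180° − 77.71° = 102°.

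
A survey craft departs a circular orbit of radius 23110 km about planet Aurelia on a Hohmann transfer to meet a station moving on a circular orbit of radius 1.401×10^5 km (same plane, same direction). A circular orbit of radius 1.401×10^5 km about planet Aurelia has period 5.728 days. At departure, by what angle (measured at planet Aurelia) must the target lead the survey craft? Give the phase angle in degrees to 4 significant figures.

From Kepler's third law T² = 4π²r³/μ at r = 1.401×10^5 km, T = 5.728 days = 5.728 × 86400 s = 4.948992×10^5 s: μ = 4π²r³/T² = 4.43242×10^5 km³/s².
Transfer-ellipse semi-major axis a_t = (r₁ + r₂)/2 = (23110 + 1.401×10^5)/2 = 81605 km.
Transfer time t = π√(a_t³/μ) = 1.1000×10^5 s.
Target angular speed ω₂ = √(μ/r₂³) = 1.2696×10^-5 rad/s.
Angle swept by the target during transfer: ω₂·t = 1.3966 rad = 80.02°.
Arrival is 180° from departure on the ellipse, so φ = 180° − 80.02° = 99.98°.

φ = 99.98°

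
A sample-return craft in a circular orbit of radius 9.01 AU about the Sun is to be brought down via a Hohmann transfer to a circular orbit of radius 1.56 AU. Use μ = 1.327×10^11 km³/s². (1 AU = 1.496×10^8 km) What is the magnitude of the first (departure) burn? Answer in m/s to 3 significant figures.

In km: r₁ = 9.01 × 1.496×10^8 = 1.347896×10^9 km; r₂ = 1.56 × 1.496×10^8 = 2.33376×10^8 km.
Semi-major axis of the transfer orbit: a_t = (1.347896×10^9 + 2.33376×10^8)/2 = 7.90636×10^8 km.
On the circular orbit at r = 1.347896×10^9 km, v_c = √(μ/r) = 9.922 km/s.
Transfer-orbit speed at the same r (vis-viva, a = a_t): v_t = √[μ(2/r − 1/a_t)] = 5.391 km/s.
Δv₁ = |v_t − v_c| = |5.391 − 9.922| = 4.531 km/s.

Δv₁ = 4530 m/s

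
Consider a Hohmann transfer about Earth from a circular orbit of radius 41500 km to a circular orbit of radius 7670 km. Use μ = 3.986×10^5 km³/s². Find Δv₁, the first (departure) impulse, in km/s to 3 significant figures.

Semi-major axis of the transfer orbit: a_t = (41500 + 7670)/2 = 24585 km.
Circular speed at r = 41500 km: v_c = √(μ/r) = 3.099 km/s.
Transfer-orbit speed at the same r (vis-viva, a = a_t): v_t = √[μ(2/r − 1/a_t)] = 1.731 km/s.
Δv₁ = |v_t − v_c| = |1.731 − 3.099| = 1.368 km/s.

Δv₁ = 1.37 km/s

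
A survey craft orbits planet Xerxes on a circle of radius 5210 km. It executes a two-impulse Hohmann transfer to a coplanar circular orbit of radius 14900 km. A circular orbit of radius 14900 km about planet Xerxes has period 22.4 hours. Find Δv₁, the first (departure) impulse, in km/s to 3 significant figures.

Δv₁ = 0.427 km/s

From Kepler's third law T² = 4π²r³/μ at r = 14900 km, T = 22.4 hours = 22.4 × 3600 s = 80640 s: μ = 4π²r³/T² = 20082.5 km³/s².
The Hohmann ellipse has a_t = (r₁ + r₂)/2 = 10055 km.
On the circular orbit at r = 5210 km, v_c = √(μ/r) = 1.9633 km/s.
Vis-viva on the transfer ellipse at r = 5210 km gives v_t = √[μ(2/r − 1/a_t)] = 2.3900 km/s.
Δv₁ = |v_t − v_c| = |2.3900 − 1.9633| = 0.4267 km/s.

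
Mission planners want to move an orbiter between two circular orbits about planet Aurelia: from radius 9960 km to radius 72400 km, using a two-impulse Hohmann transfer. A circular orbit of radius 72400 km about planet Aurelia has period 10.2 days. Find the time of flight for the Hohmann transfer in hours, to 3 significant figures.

t = 52.5 hours

From Kepler's third law T² = 4π²r³/μ at r = 72400 km, T = 10.2 days = 10.2 × 86400 s = 8.8128×10^5 s: μ = 4π²r³/T² = 19290.7 km³/s².
Semi-major axis of the transfer orbit: a_t = (9960 + 72400)/2 = 41180 km.
By Kepler's third law the transfer-orbit period is T = 2π√(a_t³/μ), so t = T/2 = 1.890×10^5 s.
Converting: 1.890×10^5 s ÷ 3600 s/hour = 52.5 hours.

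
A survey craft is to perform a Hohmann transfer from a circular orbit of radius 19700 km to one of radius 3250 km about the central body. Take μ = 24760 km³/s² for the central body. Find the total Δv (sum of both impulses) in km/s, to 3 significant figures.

Δv = 1.38 km/s

Semi-major axis of the transfer orbit: a_t = (19700 + 3250)/2 = 11475 km.
At r₁ the circular-orbit speed is v₁ = √(μ/r₁) = 1.1211 km/s.
Transfer-orbit speed at r₁ (vis-viva): v_a = √[μ(2/r₁ − 1/a_t)] = 0.59663 km/s.
First burn Δv₁ = |v_a − v₁| = 0.5245 km/s.
Circular speed at r₂: v₂ = √(μ/r₂) = 2.76016 km/s.
Transfer-orbit speed at r₂: v_p = √[μ(2/r₂ − 1/a_t)] = 3.61652 km/s.
Second burn Δv₂ = |v₂ − v_p| = 0.8564 km/s.
Total Δv = Δv₁ + Δv₂ = 1.381 km/s.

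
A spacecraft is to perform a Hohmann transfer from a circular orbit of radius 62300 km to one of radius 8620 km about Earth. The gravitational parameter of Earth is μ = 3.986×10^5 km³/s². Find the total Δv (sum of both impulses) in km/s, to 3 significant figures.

Transfer-ellipse semi-major axis a_t = (r₁ + r₂)/2 = (62300 + 8620)/2 = 35460 km.
Circular speed at r₁: v₁ = √(μ/r₁) = √(3.986×10^5/62300) = 2.5294 km/s.
Transfer-orbit speed at r₁ (v² = μ(2/r − 1/a)): v_a = √[μ(2/r₁ − 1/a_t)] = 1.2471 km/s.
First burn Δv₁ = |v_a − v₁| = 1.2823 km/s.
At r₂, v₂ = √(μ/r₂) = 6.8001 km/s.
Transfer-orbit speed at r₂: v_p = √[μ(2/r₂ − 1/a_t)] = 9.0134 km/s.
Second burn Δv₂ = |v₂ − v_p| = 2.2133 km/s.
Δv = Δv₁ + Δv₂ = 1.2823 + 2.2133 = 3.496 km/s.

Δv = 3.50 km/s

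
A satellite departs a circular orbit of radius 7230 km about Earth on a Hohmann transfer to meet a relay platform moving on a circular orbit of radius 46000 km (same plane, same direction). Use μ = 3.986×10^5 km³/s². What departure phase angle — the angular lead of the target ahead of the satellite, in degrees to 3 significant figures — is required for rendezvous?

The Hohmann ellipse has a_t = (r₁ + r₂)/2 = 26615 km.
Transfer time t = π√(a_t³/μ) = 21606 s.
Target angular speed ω₂ = √(μ/r₂³) = 6.3993×10^-5 rad/s.
Angle swept by the target during transfer: ω₂·t = 1.3826 rad = 79.22°.
The satellite traverses 180° on the transfer ellipse, so the target must lead by 180° − 79.22° = 101°.

φ = 101°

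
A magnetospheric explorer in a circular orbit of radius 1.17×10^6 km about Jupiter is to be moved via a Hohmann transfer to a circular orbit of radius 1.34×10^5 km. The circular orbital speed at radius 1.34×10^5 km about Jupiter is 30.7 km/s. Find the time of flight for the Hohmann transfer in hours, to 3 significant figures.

t = 40.9 hours

From the circular-orbit relation v² = μ/r at r = 1.34×10^5 km: μ = v²r = (30.7)² × 1.34×10^5 = 1.26294×10^8 km³/s².
Transfer-ellipse semi-major axis a_t = (r₁ + r₂)/2 = (1.170×10^6 + 1.340×10^5)/2 = 6.520×10^5 km.
By Kepler's third law the transfer-orbit period is T = 2π√(a_t³/μ), so t = T/2 = 1.472×10^5 s.
Converting: 1.472×10^5 s ÷ 3600 s/hour = 40.9 hours.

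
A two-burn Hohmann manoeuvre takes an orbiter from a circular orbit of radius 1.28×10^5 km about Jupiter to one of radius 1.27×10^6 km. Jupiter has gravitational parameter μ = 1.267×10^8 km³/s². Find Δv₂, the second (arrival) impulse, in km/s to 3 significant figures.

Semi-major axis of the transfer orbit: a_t = (1.280×10^5 + 1.270×10^6)/2 = 6.990×10^5 km.
On the circular orbit at r = 1.270×10^6 km, v_c = √(μ/r) = 9.988 km/s.
Transfer-orbit speed at the same r (vis-viva, a = a_t): v_t = √[μ(2/r − 1/a_t)] = 4.274 km/s.
Δv₂ = |v_t − v_c| = |4.274 − 9.988| = 5.714 km/s.

Δv₂ = 5.71 km/s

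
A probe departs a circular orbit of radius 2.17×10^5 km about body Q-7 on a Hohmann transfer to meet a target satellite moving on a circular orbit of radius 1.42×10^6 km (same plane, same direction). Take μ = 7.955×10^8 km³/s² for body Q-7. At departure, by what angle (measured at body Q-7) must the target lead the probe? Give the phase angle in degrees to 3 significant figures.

The Hohmann ellipse has a_t = (r₁ + r₂)/2 = 8.185×10^5 km.
Transfer time t = π√(a_t³/μ) = 82482 s.
The target's mean motion on its circular orbit is ω₂ = √(μ/r₂³) = 1.6668×10^-5 rad/s.
Angle swept by the target during transfer: ω₂·t = 1.3748 rad = 78.77°.
Arrival is 180° from departure on the ellipse, so φ = 180° − 78.77° = 101°.

φ = 101°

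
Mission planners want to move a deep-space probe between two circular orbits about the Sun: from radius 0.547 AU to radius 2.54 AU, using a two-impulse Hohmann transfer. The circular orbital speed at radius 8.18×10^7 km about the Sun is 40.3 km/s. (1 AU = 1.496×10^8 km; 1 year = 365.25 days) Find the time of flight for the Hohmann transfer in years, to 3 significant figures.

From the circular-orbit relation v² = μ/r at r = 8.18×10^7 km: μ = v²r = (40.3)² × 8.18×10^7 = 1.32851×10^11 km³/s².
In km: r₁ = 0.547 × 1.496×10^8 = 8.18312×10^7 km; r₂ = 2.54 × 1.496×10^8 = 3.79984×10^8 km.
Semi-major axis of the transfer orbit: a_t = (8.18312×10^7 + 3.79984×10^8)/2 = 2.309076×10^8 km.
Half the transfer-orbit period gives t = π√(a_t³/μ) = 3.024×10^7 s.
Converting: 3.024×10^7 s ÷ 3.15576×10^7 s/year (365.25 × 86400) = 0.958 years.

t = 0.958 years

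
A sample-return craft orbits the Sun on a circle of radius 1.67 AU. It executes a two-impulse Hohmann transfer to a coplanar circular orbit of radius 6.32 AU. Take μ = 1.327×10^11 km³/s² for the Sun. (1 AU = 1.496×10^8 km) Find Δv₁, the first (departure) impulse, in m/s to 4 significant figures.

In km: r₁ = 1.67 × 1.496×10^8 = 2.49832×10^8 km; r₂ = 6.32 × 1.496×10^8 = 9.45472×10^8 km.
Semi-major axis of the transfer orbit: a_t = (2.49832×10^8 + 9.45472×10^8)/2 = 5.97652×10^8 km.
On the circular orbit at r = 2.49832×10^8 km, v_c = √(μ/r) = 23.047 km/s.
Vis-viva on the transfer ellipse at r = 2.49832×10^8 km gives v_t = √[μ(2/r − 1/a_t)] = 28.988 km/s.
Δv₁ = |v_t − v_c| = |28.988 − 23.047| = 5.941 km/s.

Δv₁ = 5941 m/s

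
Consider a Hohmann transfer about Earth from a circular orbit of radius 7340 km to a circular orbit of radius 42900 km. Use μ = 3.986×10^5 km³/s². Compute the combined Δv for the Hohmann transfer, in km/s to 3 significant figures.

Transfer-ellipse semi-major axis a_t = (r₁ + r₂)/2 = (7340 + 42900)/2 = 25120 km.
At r₁ the circular-orbit speed is v₁ = √(μ/r₁) = 7.3692 km/s.
Transfer-orbit speed at r₁ (v² = μ(2/r − 1/a)): v_p = √[μ(2/r₁ − 1/a_t)] = 9.6303 km/s.
First burn Δv₁ = |v_p − v₁| = 2.2611 km/s.
At r₂, v₂ = √(μ/r₂) = 3.0482 km/s.
Transfer-orbit speed at r₂: v_a = √[μ(2/r₂ − 1/a_t)] = 1.6477 km/s.
Second burn Δv₂ = |v₂ − v_a| = 1.4005 km/s.
Δv = Δv₁ + Δv₂ = 2.2611 + 1.4005 = 3.662 km/s.

Δv = 3.66 km/s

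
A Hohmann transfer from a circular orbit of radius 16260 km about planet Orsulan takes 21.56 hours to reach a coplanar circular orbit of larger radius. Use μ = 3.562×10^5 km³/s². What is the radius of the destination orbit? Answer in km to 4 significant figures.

r₂ = 1.040×10^5 km

Transfer time t = 21.56 hours = 77616 s, and t = π√(a_t³/μ).
So a_t = (μ t²/π²)^(1/3) = (3.562×10^5 × (77616)² / π²)^(1/3) = 60131 km.
Since a_t = (r₁ + r₂)/2, r₂ = 2a_t − r₁ = 2×60131 − 16260 = 1.04002×10^5 km.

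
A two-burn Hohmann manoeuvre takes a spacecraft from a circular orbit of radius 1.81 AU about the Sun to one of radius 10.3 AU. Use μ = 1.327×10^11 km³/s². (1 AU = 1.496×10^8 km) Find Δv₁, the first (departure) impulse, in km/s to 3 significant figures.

In km: r₁ = 1.81 × 1.496×10^8 = 2.70776×10^8 km; r₂ = 10.3 × 1.496×10^8 = 1.54088×10^9 km.
Transfer-ellipse semi-major axis a_t = (r₁ + r₂)/2 = (2.70776×10^8 + 1.54088×10^9)/2 = 9.05828×10^8 km.
On the circular orbit at r = 2.70776×10^8 km, v_c = √(μ/r) = 22.138 km/s.
Transfer-orbit speed at the same r (vis-viva, a = a_t): v_t = √[μ(2/r − 1/a_t)] = 28.873 km/s.
Δv₁ = |v_t − v_c| = |28.873 − 22.138| = 6.735 km/s.

Δv₁ = 6.74 km/s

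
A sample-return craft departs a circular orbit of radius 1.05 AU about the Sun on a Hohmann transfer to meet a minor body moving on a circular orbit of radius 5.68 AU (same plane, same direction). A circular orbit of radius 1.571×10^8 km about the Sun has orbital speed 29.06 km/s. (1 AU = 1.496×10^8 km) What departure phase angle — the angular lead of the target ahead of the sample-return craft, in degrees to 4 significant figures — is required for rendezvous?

φ = 97.92°

From the circular-orbit relation v² = μ/r at r = 1.571×10^8 km: μ = v²r = (29.06)² × 1.571×10^8 = 1.32668×10^11 km³/s².
In km: r₁ = 1.05 × 1.496×10^8 = 1.5708×10^8 km; r₂ = 5.68 × 1.496×10^8 = 8.49728×10^8 km.
Transfer-ellipse semi-major axis a_t = (r₁ + r₂)/2 = (1.5708×10^8 + 8.49728×10^8)/2 = 5.03404×10^8 km.
Transfer time t = π√(a_t³/μ) = 9.7418×10^7 s.
Target angular speed ω₂ = √(μ/r₂³) = 1.4705×10^-8 rad/s.
Angle swept by the target during transfer: ω₂·t = 1.4325 rad = 82.08°.
Arrival is 180° from departure on the ellipse, so φ = 180° − 82.08° = 97.92°.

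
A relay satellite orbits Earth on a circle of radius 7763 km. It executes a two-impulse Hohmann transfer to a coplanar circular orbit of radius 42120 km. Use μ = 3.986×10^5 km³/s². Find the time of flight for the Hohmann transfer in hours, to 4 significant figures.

t = 5.445 hours

Transfer-ellipse semi-major axis a_t = (r₁ + r₂)/2 = (7763 + 42120)/2 = 24941.5 km.
Transfer time t = π√(a_t³/μ) = π√((24941.5)³ / 3.986×10^5) = 19600.4 s.
Converting: 19600.4 s ÷ 3600 s/hour = 5.445 hours.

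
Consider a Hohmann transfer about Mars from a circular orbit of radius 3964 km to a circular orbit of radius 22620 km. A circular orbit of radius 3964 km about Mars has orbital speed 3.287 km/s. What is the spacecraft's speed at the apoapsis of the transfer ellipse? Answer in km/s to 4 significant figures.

From the circular-orbit relation v² = μ/r at r = 3964 km: μ = v²r = (3.287)² × 3964 = 42828.5 km³/s².
Transfer-ellipse semi-major axis a_t = (r₁ + r₂)/2 = (3964 + 22620)/2 = 13292 km.
At apoapsis, r = 22620 km.
Vis-viva: v = √[μ(2/r − 1/a_t)] = √[42828.5 × (2/22620 − 1/13292)] = 0.7514 km/s.

v = 0.7514 km/s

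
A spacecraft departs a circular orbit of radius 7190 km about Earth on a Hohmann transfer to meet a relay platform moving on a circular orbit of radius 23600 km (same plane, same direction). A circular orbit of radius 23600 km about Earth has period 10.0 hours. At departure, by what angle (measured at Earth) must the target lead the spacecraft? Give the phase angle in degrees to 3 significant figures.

From Kepler's third law T² = 4π²r³/μ at r = 23600 km, T = 10.0 hours = 10.0 × 3600 s = 36000 s: μ = 4π²r³/T² = 4.00397×10^5 km³/s².
The Hohmann ellipse has a_t = (r₁ + r₂)/2 = 15395 km.
The half-period of the transfer ellipse is t = π√(a_t³/μ) = 9483.6 s.
Target angular speed ω₂ = √(μ/r₂³) = 1.7453×10^-4 rad/s.
Angle swept by the target during transfer: ω₂·t = 1.6552 rad = 94.84°.
The spacecraft traverses 180° on the transfer ellipse, so the target must lead by 180° − 94.84° = 85.2°.

φ = 85.2°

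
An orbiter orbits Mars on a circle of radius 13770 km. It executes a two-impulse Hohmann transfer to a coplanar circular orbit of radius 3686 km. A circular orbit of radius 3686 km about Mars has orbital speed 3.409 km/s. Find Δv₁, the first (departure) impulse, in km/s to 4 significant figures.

From the circular-orbit relation v² = μ/r at r = 3686 km: μ = v²r = (3.409)² × 3686 = 42836.0 km³/s².
Semi-major axis of the transfer orbit: a_t = (13770 + 3686)/2 = 8728 km.
On the circular orbit at r = 13770 km, v_c = √(μ/r) = 1.7638 km/s.
Transfer-orbit speed at the same r (vis-viva, a = a_t): v_t = √[μ(2/r − 1/a_t)] = 1.1462 km/s.
Δv₁ = |v_t − v_c| = |1.1462 − 1.7638| = 0.6176 km/s.

Δv₁ = 0.6176 km/s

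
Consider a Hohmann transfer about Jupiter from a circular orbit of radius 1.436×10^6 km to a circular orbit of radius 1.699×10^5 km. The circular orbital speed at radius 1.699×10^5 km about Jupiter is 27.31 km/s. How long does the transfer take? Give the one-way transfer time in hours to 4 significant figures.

From the circular-orbit relation v² = μ/r at r = 1.699×10^5 km: μ = v²r = (27.31)² × 1.699×10^5 = 1.26718×10^8 km³/s².
Semi-major axis of the transfer orbit: a_t = (1.436×10^6 + 1.699×10^5)/2 = 8.0295×10^5 km.
Half the transfer-orbit period gives t = π√(a_t³/μ) = 2.008×10^5 s.
Converting: 2.008×10^5 s ÷ 3600 s/hour = 55.78 hours.

t = 55.78 hours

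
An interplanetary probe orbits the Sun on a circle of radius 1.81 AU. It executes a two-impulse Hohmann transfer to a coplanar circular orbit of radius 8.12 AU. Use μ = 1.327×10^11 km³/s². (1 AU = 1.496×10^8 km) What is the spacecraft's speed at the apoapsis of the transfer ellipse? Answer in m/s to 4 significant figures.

In km: r₁ = 1.81 × 1.496×10^8 = 2.70776×10^8 km; r₂ = 8.12 × 1.496×10^8 = 1.214752×10^9 km.
The Hohmann ellipse has a_t = (r₁ + r₂)/2 = 7.42764×10^8 km.
The apoapsis of the transfer ellipse is at r = 1.214752×10^9 km.
Vis-viva: v = √[μ(2/r − 1/a_t)] = √[1.327×10^11 × (2/1.214752×10^9 − 1/7.42764×10^8)] = 6.311 km/s.

v = 6311 m/s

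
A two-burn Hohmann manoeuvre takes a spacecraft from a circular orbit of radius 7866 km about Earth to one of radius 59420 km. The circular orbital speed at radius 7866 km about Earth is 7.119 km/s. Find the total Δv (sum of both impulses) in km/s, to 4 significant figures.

Δv = 3.680 km/s

From the circular-orbit relation v² = μ/r at r = 7866 km: μ = v²r = (7.119)² × 7866 = 3.98650×10^5 km³/s².
The Hohmann ellipse has a_t = (r₁ + r₂)/2 = 33643 km.
Circular speed at r₁: v₁ = √(μ/r₁) = √(3.98650×10^5/7866) = 7.119 km/s.
On the transfer ellipse at r₁, vis-viva equation gives v_p = √[μ(2/r₁ − 1/a_t)] = 9.461 km/s.
First burn Δv₁ = |v_p − v₁| = 2.342 km/s.
At r₂, v₂ = √(μ/r₂) = 2.590 km/s.
Transfer-orbit speed at r₂: v_a = √[μ(2/r₂ − 1/a_t)] = 1.252 km/s.
Second burn Δv₂ = |v₂ − v_a| = 1.338 km/s.
Δv = Δv₁ + Δv₂ = 2.342 + 1.338 = 3.680 km/s.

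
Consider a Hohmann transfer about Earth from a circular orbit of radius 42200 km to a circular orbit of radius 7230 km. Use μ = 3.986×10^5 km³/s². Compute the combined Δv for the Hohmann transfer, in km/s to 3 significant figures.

Δv = 3.69 km/s

The Hohmann ellipse has a_t = (r₁ + r₂)/2 = 24715 km.
Circular speed at r₁: v₁ = √(μ/r₁) = √(3.986×10^5/42200) = 3.073 km/s.
Transfer-orbit speed at r₁ (vis-viva): v_a = √[μ(2/r₁ − 1/a_t)] = 1.662 km/s.
First burn Δv₁ = |v_a − v₁| = 1.411 km/s.
Circular speed at r₂: v₂ = √(μ/r₂) = 7.425 km/s.
Transfer-orbit speed at r₂: v_p = √[μ(2/r₂ − 1/a_t)] = 9.702 km/s.
Second burn Δv₂ = |v₂ − v_p| = 2.277 km/s.
Total Δv = Δv₁ + Δv₂ = 3.688 km/s.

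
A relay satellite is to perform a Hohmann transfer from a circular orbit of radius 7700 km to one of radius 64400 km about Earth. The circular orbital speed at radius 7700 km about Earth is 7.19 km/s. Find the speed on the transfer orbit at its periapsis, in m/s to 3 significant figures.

v = 9610 m/s

From the circular-orbit relation v² = μ/r at r = 7700 km: μ = v²r = (7.19)² × 7700 = 3.98060×10^5 km³/s².
Transfer-ellipse semi-major axis a_t = (r₁ + r₂)/2 = (7700 + 64400)/2 = 36050 km.
The periapsis of the transfer ellipse is at r = 7700 km.
Applying v² = μ(2/r − 1/a_t): v = 9.610 km/s.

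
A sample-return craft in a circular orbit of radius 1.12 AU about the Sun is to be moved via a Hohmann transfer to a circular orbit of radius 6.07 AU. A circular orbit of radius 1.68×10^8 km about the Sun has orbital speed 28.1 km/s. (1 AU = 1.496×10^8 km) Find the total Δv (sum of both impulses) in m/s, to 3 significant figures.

From the circular-orbit relation v² = μ/r at r = 1.68×10^8 km: μ = v²r = (28.1)² × 1.68×10^8 = 1.32654×10^11 km³/s².
In km: r₁ = 1.12 × 1.496×10^8 = 1.67552×10^8 km; r₂ = 6.07 × 1.496×10^8 = 9.08072×10^8 km.
The Hohmann ellipse has a_t = (r₁ + r₂)/2 = 5.37812×10^8 km.
Circular speed at r₁: v₁ = √(μ/r₁) = √(1.32654×10^11/1.67552×10^8) = 28.1375 km/s.
On the transfer ellipse at r₁, vis-viva equation gives v_p = √[μ(2/r₁ − 1/a_t)] = 36.5621 km/s.
First burn Δv₁ = |v_p − v₁| = 8.4246 km/s.
At r₂, v₂ = √(μ/r₂) = 12.0865 km/s.
Transfer-orbit speed at r₂: v_a = √[μ(2/r₂ − 1/a_t)] = 6.74622 km/s.
Second burn Δv₂ = |v₂ − v_a| = 5.3403 km/s.
Δv = Δv₁ + Δv₂ = 8.4246 + 5.3403 = 13.76 km/s.

Δv = 13800 m/s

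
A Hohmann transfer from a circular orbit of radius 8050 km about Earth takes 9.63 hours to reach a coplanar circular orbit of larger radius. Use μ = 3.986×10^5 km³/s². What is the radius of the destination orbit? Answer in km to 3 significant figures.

Transfer time t = 9.63 hours = 34668 s, and t = π√(a_t³/μ).
So a_t = (μ t²/π²)^(1/3) = (3.986×10^5 × (34668)² / π²)^(1/3) = 36478 km.
Since a_t = (r₁ + r₂)/2, r₂ = 2a_t − r₁ = 2×36478 − 8050 = 64906 km.

r₂ = 64900 km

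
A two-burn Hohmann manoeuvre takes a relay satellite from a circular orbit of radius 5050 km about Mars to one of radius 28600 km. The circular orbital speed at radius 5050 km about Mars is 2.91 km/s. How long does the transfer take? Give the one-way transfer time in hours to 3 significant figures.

From the circular-orbit relation v² = μ/r at r = 5050 km: μ = v²r = (2.91)² × 5050 = 42763.9 km³/s².
The Hohmann ellipse has a_t = (r₁ + r₂)/2 = 16825 km.
By Kepler's third law the transfer-orbit period is T = 2π√(a_t³/μ), so t = T/2 = 33150 s.
Converting: 33150 s ÷ 3600 s/hour = 9.21 hours.

t = 9.21 hours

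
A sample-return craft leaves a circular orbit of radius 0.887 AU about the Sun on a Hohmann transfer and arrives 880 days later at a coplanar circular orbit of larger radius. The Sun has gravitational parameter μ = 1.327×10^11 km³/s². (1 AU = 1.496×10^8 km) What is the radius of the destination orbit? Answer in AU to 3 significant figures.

r₂ = 4.82 AU

In km: r₁ = 0.887 × 1.496×10^8 = 1.326952×10^8 km.
Transfer time t = 880 days = 7.6032×10^7 s, and t = π√(a_t³/μ).
So a_t = (μ t²/π²)^(1/3) = (1.327×10^11 × (7.6032×10^7)² / π²)^(1/3) = 4.2676×10^8 km.
Since a_t = (r₁ + r₂)/2, r₂ = 2a_t − r₁ = 2×4.2676×10^8 − 1.326952×10^8 = 7.208248×10^8 km.
In AU: r₂ = 7.208248×10^8 / 1.496×10^8 = 4.82 AU.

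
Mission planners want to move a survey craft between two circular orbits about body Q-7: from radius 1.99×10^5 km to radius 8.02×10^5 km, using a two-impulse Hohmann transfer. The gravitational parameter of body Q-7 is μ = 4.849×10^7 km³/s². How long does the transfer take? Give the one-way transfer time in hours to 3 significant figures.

Transfer-ellipse semi-major axis a_t = (r₁ + r₂)/2 = (1.990×10^5 + 8.020×10^5)/2 = 5.005×10^5 km.
By Kepler's third law the transfer-orbit period is T = 2π√(a_t³/μ), so t = T/2 = 1.597×10^5 s.
Converting: 1.597×10^5 s ÷ 3600 s/hour = 44.4 hours.

t = 44.4 hours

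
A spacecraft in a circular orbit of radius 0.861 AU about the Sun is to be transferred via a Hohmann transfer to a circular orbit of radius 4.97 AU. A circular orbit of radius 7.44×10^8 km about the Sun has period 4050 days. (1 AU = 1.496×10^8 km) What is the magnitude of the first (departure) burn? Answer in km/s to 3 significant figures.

Δv₁ = 9.81 km/s

From Kepler's third law T² = 4π²r³/μ at r = 7.44×10^8 km, T = 4050 days = 4050 × 86400 s = 3.4992×10^8 s: μ = 4π²r³/T² = 1.32783×10^11 km³/s².
In km: r₁ = 0.861 × 1.496×10^8 = 1.288056×10^8 km; r₂ = 4.97 × 1.496×10^8 = 7.43512×10^8 km.
Transfer-ellipse semi-major axis a_t = (r₁ + r₂)/2 = (1.288056×10^8 + 7.43512×10^8)/2 = 4.361588×10^8 km.
Circular speed at r = 1.288056×10^8 km: v_c = √(μ/r) = 32.107 km/s.
Vis-viva on the transfer ellipse at r = 1.288056×10^8 km gives v_t = √[μ(2/r − 1/a_t)] = 41.920 km/s.
Δv₁ = |v_t − v_c| = |41.920 − 32.107| = 9.813 km/s.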